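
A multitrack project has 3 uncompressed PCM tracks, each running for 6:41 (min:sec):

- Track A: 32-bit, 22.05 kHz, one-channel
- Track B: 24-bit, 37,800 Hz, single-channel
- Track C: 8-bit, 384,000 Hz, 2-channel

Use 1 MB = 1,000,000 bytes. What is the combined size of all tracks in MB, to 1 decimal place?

388.8 MB

6:41 (min:sec) = 401 s.
Track A: 22,050 × 401 × 4 × 1 = 35,368,200 bytes.
Track B: 37,800 × 401 × 3 × 1 = 45,473,400 bytes.
Track C: 384,000 × 401 × 1 × 2 = 307,968,000 bytes.
Total = 388,809,600 bytes = 388.8 MB.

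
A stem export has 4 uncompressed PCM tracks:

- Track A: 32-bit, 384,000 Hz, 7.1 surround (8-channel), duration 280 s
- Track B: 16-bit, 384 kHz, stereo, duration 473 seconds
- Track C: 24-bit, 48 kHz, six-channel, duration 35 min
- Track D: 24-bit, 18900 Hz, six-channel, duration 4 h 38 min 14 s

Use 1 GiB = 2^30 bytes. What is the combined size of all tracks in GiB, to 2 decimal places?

10.86 GiB

Track A: 384,000 × 280 × 4 × 8 = 3,440,640,000 bytes.
Track B: 384,000 × 473 × 2 × 2 = 726,528,000 bytes.
Track C: 35 min = 2,100 s; 48,000 × 2,100 × 3 × 6 = 1,814,400,000 bytes.
Track D: 4 h 38 min 14 s = 16,694 s; 18,900 × 16,694 × 3 × 6 = 5,679,298,800 bytes.
Total = 11,660,866,800 bytes = 10.86 GiB.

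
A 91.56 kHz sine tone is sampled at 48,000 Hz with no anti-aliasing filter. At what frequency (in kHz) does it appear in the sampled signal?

Nyquist = 48,000/2 = 24,000 Hz; 91,560 Hz exceeds it.
Alias = |91,560 − 2×48,000| = |91,560 − 96,000| = 4,440 Hz = 4.44 kHz.

4.44 kHz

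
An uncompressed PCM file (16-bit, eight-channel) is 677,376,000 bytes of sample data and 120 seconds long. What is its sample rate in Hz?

Bytes = sample_rate × seconds × bytes_per_sample × channels.
sample_rate = 677,376,000 / (120 × 2 × 8) = 677,376,000 / 1,920 = 352,800 Hz.

352,800 Hz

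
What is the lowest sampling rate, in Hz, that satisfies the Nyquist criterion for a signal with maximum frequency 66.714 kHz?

133,428 Hz

Minimum sample rate = 2 × 66,714 Hz = 133,428 Hz.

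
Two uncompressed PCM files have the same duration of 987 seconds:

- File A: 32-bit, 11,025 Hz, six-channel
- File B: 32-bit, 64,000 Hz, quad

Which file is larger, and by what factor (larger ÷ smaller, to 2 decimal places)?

File A: 11,025 × 4 × 6 = 264,600 bytes/s.
File B: 64,000 × 4 × 4 = 1,024,000 bytes/s.
File B is larger; ratio = 1,010,688,000 / 261,160,200 = 3.87.

File B, by a factor of 3.87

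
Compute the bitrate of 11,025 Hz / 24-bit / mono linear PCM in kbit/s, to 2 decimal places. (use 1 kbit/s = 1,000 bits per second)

264.60 kbit/s

Bit rate = 11,025 × 24 × 1 = 264,600 bits/s.
= 264.60 kbit/s.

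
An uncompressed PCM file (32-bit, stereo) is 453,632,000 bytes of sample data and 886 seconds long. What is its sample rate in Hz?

Bytes = sample_rate × seconds × bytes_per_sample × channels.
sample_rate = 453,632,000 / (886 × 4 × 2) = 453,632,000 / 7,088 = 64,000 Hz.

64,000 Hz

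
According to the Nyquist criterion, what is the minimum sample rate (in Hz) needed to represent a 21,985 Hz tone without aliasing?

43,970 Hz

Minimum sample rate = 2 × 21,985 Hz = 43,970 Hz.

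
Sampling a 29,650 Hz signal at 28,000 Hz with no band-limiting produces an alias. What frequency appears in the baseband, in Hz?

Nyquist = 28,000/2 = 14,000 Hz; 29,650 Hz exceeds it.
Alias = |29,650 − 1×28,000| = |29,650 − 28,000| = 1,650 Hz.

1,650 Hz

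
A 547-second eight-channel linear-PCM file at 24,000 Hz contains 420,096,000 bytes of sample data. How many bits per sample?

Bytes per sample = 420,096,000 / (24,000 × 547 × 8) = 420,096,000 / 105,024,000 = 4.
Bit depth = 4 × 8 = 32 bits.

32 bits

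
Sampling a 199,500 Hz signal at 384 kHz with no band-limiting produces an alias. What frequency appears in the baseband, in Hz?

184,500 Hz

Nyquist = 384,000/2 = 192,000 Hz; 199,500 Hz exceeds it.
Alias = |199,500 − 1×384,000| = |199,500 − 384,000| = 184,500 Hz.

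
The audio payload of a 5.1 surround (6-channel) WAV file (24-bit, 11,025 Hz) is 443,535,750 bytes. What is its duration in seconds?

Byte rate = 11,025 × 3 × 6 = 198,450 bytes/s.
Duration = 443,535,750 / 198,450 = 2,235 s.

2,235 seconds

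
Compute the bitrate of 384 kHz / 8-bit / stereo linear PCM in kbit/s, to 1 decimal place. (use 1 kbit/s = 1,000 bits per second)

Bit rate = 384,000 × 8 × 2 = 6,144,000 bits/s.
= 6144.0 kbit/s.

6144.0 kbit/s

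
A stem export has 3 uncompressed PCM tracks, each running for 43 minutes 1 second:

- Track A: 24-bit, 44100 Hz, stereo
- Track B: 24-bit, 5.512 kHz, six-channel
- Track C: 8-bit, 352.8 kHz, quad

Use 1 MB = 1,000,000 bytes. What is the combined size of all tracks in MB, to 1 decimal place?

43 minutes 1 second = 2,581 s.
Track A: 44,100 × 2,581 × 3 × 2 = 682,932,600 bytes.
Track B: 5,512 × 2,581 × 3 × 6 = 256,076,496 bytes.
Track C: 352,800 × 2,581 × 1 × 4 = 3,642,307,200 bytes.
Total = 4,581,316,296 bytes = 4581.3 MB.

4581.3 MB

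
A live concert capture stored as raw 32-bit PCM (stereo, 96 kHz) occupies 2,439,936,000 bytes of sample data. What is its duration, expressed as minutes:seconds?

Byte rate = 96,000 × 4 × 2 = 768,000 bytes/s.
Duration = 2,439,936,000 / 768,000 = 3,177 s.
3,177 s = 52:57.

52:57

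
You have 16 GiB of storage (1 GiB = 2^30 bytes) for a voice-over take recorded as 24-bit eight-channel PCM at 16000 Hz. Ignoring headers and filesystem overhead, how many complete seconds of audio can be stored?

Uncompressed byte rate = 16,000 × 3 × 8 = 384,000 bytes/s.
Capacity = 16 × 1,073,741,824 = 17,179,869,184 bytes.
17,179,869,184 / 384,000 ≈ 44739.24 s → 44,739 seconds.

44,739 seconds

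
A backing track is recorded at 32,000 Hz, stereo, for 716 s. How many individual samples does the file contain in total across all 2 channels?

45,824,000 samples

32,000 × 716 s × 2 ch = 45,824,000 samples.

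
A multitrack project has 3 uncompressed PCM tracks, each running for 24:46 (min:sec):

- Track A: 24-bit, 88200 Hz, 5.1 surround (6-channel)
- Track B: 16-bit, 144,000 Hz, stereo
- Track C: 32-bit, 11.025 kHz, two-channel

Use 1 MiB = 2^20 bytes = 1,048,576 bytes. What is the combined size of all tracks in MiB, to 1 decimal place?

3191.2 MiB

24:46 (min:sec) = 1,486 s.
Track A: 88,200 × 1,486 × 3 × 6 = 2,359,173,600 bytes.
Track B: 144,000 × 1,486 × 2 × 2 = 855,936,000 bytes.
Track C: 11,025 × 1,486 × 4 × 2 = 131,065,200 bytes.
Total = 3,346,174,800 bytes = 3191.2 MiB.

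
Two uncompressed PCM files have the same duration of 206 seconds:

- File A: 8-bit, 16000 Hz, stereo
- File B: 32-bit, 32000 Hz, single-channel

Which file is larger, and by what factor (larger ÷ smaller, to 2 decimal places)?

File B, by a factor of 4.00

File A: 16,000 × 1 × 2 = 32,000 bytes/s.
File B: 32,000 × 4 × 1 = 128,000 bytes/s.
File B is larger; ratio = 26,368,000 / 6,592,000 = 4.00.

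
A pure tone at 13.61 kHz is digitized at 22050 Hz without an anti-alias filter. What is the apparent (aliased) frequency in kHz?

8.44 kHz

Nyquist = 22,050/2 = 11,025 Hz; 13,610 Hz exceeds it.
Alias = |13,610 − 1×22,050| = |13,610 − 22,050| = 8,440 Hz = 8.44 kHz.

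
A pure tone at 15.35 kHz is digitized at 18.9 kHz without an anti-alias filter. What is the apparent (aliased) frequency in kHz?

Nyquist = 18,900/2 = 9,450 Hz; 15,350 Hz exceeds it.
Alias = |15,350 − 1×18,900| = |15,350 − 18,900| = 3,550 Hz = 3.55 kHz.

3.55 kHz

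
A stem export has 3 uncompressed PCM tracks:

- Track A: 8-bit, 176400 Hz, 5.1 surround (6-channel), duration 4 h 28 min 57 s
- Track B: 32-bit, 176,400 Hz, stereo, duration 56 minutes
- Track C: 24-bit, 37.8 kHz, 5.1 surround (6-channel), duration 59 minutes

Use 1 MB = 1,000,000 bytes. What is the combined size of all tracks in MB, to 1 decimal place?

24229.6 MB

Track A: 4 h 28 min 57 s = 16,137 s; 176,400 × 16,137 × 1 × 6 = 17,079,400,800 bytes.
Track B: 56 minutes = 3,360 s; 176,400 × 3,360 × 4 × 2 = 4,741,632,000 bytes.
Track C: 59 minutes = 3,540 s; 37,800 × 3,540 × 3 × 6 = 2,408,616,000 bytes.
Total = 24,229,648,800 bytes = 24229.6 MB.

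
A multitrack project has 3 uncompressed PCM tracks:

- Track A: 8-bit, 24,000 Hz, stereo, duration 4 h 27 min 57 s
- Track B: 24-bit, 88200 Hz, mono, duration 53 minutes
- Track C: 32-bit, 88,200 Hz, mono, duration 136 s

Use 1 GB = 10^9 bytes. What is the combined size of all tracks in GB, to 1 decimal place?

1.7 GB

Track A: 4 h 27 min 57 s = 16,077 s; 24,000 × 16,077 × 1 × 2 = 771,696,000 bytes.
Track B: 53 minutes = 3,180 s; 88,200 × 3,180 × 3 × 1 = 841,428,000 bytes.
Track C: 88,200 × 136 × 4 × 1 = 47,980,800 bytes.
Total = 1,661,104,800 bytes = 1.7 GB.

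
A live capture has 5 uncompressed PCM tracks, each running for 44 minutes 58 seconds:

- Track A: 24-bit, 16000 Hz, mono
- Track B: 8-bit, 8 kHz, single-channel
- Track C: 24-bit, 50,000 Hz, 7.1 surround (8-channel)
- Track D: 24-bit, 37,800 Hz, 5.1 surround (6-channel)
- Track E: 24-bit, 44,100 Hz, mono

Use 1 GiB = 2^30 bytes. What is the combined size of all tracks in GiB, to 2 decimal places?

44 minutes 58 seconds = 2,698 s.
Track A: 16,000 × 2,698 × 3 × 1 = 129,504,000 bytes.
Track B: 8,000 × 2,698 × 1 × 1 = 21,584,000 bytes.
Track C: 50,000 × 2,698 × 3 × 8 = 3,237,600,000 bytes.
Track D: 37,800 × 2,698 × 3 × 6 = 1,835,719,200 bytes.
Track E: 44,100 × 2,698 × 3 × 1 = 356,945,400 bytes.
Total = 5,581,352,600 bytes = 5.20 GiB.

5.20 GiB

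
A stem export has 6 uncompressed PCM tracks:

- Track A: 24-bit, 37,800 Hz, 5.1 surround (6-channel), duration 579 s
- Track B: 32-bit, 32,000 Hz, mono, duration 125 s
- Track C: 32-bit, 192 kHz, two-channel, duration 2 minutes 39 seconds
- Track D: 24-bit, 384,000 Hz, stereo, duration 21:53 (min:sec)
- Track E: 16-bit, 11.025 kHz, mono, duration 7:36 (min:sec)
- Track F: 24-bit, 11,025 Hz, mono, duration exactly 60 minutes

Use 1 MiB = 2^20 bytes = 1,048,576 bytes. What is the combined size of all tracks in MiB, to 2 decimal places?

3632.02 MiB

Track A: 37,800 × 579 × 3 × 6 = 393,951,600 bytes.
Track B: 32,000 × 125 × 4 × 1 = 16,000,000 bytes.
Track C: 2 minutes 39 seconds = 159 s; 192,000 × 159 × 4 × 2 = 244,224,000 bytes.
Track D: 21:53 (min:sec) = 1,313 s; 384,000 × 1,313 × 3 × 2 = 3,025,152,000 bytes.
Track E: 7:36 (min:sec) = 456 s; 11,025 × 456 × 2 × 1 = 10,054,800 bytes.
Track F: exactly 60 minutes = 3,600 s; 11,025 × 3,600 × 3 × 1 = 119,070,000 bytes.
Total = 3,808,452,400 bytes = 3632.02 MiB.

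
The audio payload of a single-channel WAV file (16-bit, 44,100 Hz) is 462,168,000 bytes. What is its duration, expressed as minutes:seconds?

87:20

Byte rate = 44,100 × 2 × 1 = 88,200 bytes/s.
Duration = 462,168,000 / 88,200 = 5,240 s.
5,240 s = 87:20.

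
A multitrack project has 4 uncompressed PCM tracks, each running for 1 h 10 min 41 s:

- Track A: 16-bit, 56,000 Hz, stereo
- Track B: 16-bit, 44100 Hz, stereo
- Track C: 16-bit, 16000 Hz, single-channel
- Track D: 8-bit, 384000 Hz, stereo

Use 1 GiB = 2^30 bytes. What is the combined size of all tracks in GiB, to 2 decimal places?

1 h 10 min 41 s = 4,241 s.
Track A: 56,000 × 4,241 × 2 × 2 = 949,984,000 bytes.
Track B: 44,100 × 4,241 × 2 × 2 = 748,112,400 bytes.
Track C: 16,000 × 4,241 × 2 × 1 = 135,712,000 bytes.
Track D: 384,000 × 4,241 × 1 × 2 = 3,257,088,000 bytes.
Total = 5,090,896,400 bytes = 4.74 GiB.

4.74 GiB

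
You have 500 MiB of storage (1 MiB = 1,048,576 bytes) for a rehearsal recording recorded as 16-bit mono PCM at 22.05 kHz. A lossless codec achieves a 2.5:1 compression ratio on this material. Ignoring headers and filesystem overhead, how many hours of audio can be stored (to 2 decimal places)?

8.26 hours

Uncompressed byte rate = 22,050 × 2 × 1 = 44,100 bytes/s.
After 2.5:1 compression, effective rate ≈ 17640 bytes/s.
Capacity = 500 × 1,048,576 = 524,288,000 bytes.
524,288,000 / effective rate ≈ 29721.54 s → 8.26 hours.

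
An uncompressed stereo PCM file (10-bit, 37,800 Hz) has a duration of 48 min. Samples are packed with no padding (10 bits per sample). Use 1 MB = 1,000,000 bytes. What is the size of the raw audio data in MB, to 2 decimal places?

272.16 MB

Duration = 48 min = 2,880 s.
Bits = 37,800 × 2,880 × 10 × 2 = 2,177,280,000 bits = 272,160,000 bytes.
272,160,000 / 1,000,000 = 272.16 MB.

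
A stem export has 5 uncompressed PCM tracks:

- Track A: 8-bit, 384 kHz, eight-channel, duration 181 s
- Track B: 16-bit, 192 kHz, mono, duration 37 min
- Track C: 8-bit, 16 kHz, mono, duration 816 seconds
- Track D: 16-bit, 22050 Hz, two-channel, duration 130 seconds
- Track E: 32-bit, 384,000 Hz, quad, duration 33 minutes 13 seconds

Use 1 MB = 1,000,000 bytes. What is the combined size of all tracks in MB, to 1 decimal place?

Track A: 384,000 × 181 × 1 × 8 = 556,032,000 bytes.
Track B: 37 min = 2,220 s; 192,000 × 2,220 × 2 × 1 = 852,480,000 bytes.
Track C: 16,000 × 816 × 1 × 1 = 13,056,000 bytes.
Track D: 22,050 × 130 × 2 × 2 = 11,466,000 bytes.
Track E: 33 minutes 13 seconds = 1,993 s; 384,000 × 1,993 × 4 × 4 = 12,244,992,000 bytes.
Total = 13,678,026,000 bytes = 13678.0 MB.

13678.0 MB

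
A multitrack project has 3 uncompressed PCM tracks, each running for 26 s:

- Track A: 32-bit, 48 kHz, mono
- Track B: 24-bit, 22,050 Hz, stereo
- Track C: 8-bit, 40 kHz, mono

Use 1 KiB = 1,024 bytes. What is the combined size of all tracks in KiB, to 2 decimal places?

9249.80 KiB

Track A: 48,000 × 26 × 4 × 1 = 4,992,000 bytes.
Track B: 22,050 × 26 × 3 × 2 = 3,439,800 bytes.
Track C: 40,000 × 26 × 1 × 1 = 1,040,000 bytes.
Total = 9,471,800 bytes = 9249.80 KiB.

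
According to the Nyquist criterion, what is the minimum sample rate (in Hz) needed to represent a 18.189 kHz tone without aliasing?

36,378 Hz

Minimum sample rate = 2 × 18,189 Hz = 36,378 Hz.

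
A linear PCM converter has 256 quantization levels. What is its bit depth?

log2(256) = 8.

8 bits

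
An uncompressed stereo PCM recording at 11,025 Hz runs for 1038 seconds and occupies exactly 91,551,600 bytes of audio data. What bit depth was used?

Bytes per sample = 91,551,600 / (11,025 × 1,038 × 2) = 91,551,600 / 22,887,900 = 4.
Bit depth = 4 × 8 = 32 bits.

32 bits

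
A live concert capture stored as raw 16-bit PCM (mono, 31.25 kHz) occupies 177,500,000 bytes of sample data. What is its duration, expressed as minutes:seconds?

47:20

Byte rate = 31,250 × 2 × 1 = 62,500 bytes/s.
Duration = 177,500,000 / 62,500 = 2,840 s.
2,840 s = 47:20.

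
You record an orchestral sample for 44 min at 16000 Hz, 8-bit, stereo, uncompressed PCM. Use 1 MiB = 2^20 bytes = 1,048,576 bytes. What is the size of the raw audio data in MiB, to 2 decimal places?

80.57 MiB

Duration = 44 min = 2,640 s.
Bytes = 16,000 samples/s × 2,640 s × 1 bytes/sample × 2 ch = 84,480,000 bytes.
84,480,000 / 1,048,576 = 80.57 MiB.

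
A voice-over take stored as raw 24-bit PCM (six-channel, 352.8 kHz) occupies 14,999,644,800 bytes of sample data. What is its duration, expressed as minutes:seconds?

Byte rate = 352,800 × 3 × 6 = 6,350,400 bytes/s.
Duration = 14,999,644,800 / 6,350,400 = 2,362 s.
2,362 s = 39:22.

39:22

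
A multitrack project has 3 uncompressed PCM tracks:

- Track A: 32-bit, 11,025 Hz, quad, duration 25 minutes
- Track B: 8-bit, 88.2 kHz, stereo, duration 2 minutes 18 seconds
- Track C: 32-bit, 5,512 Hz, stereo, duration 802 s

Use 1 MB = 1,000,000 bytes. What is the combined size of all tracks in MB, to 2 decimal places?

324.31 MB

Track A: 25 minutes = 1,500 s; 11,025 × 1,500 × 4 × 4 = 264,600,000 bytes.
Track B: 2 minutes 18 seconds = 138 s; 88,200 × 138 × 1 × 2 = 24,343,200 bytes.
Track C: 5,512 × 802 × 4 × 2 = 35,364,992 bytes.
Total = 324,308,192 bytes = 324.31 MB.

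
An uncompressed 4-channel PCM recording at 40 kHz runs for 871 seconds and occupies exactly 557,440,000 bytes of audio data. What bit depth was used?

Bytes per sample = 557,440,000 / (40,000 × 871 × 4) = 557,440,000 / 139,360,000 = 4.
Bit depth = 4 × 8 = 32 bits.

32 bits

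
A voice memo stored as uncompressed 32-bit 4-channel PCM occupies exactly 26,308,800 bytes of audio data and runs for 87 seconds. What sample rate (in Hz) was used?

18,900 Hz

Bytes = sample_rate × seconds × bytes_per_sample × channels.
sample_rate = 26,308,800 / (87 × 4 × 4) = 26,308,800 / 1,392 = 18,900 Hz.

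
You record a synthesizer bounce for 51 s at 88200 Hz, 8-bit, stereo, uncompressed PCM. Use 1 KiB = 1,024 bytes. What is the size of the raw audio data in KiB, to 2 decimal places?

Bytes = 88,200 samples/s × 51 s × 1 bytes/sample × 2 ch = 8,996,400 bytes.
8,996,400 / 1,024 = 8785.55 KiB.

8785.55 KiB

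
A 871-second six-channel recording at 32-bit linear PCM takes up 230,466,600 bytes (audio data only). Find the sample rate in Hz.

Bytes = sample_rate × seconds × bytes_per_sample × channels.
sample_rate = 230,466,600 / (871 × 4 × 6) = 230,466,600 / 20,904 = 11,025 Hz.

11,025 Hz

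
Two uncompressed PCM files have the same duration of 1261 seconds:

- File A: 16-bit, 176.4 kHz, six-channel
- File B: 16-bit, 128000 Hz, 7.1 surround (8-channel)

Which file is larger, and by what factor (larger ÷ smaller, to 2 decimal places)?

File A: 176,400 × 2 × 6 = 2,116,800 bytes/s.
File B: 128,000 × 2 × 8 = 2,048,000 bytes/s.
File A is larger; ratio = 2,669,284,800 / 2,582,528,000 = 1.03.

File A, by a factor of 1.03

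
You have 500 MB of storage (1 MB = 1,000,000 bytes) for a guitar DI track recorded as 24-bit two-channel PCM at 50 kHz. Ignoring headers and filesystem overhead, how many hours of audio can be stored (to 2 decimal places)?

Uncompressed byte rate = 50,000 × 3 × 2 = 300,000 bytes/s.
Capacity = 500 × 1,000,000 = 500,000,000 bytes.
500,000,000 / 300,000 ≈ 1666.67 s → 0.46 hours.

0.46 hours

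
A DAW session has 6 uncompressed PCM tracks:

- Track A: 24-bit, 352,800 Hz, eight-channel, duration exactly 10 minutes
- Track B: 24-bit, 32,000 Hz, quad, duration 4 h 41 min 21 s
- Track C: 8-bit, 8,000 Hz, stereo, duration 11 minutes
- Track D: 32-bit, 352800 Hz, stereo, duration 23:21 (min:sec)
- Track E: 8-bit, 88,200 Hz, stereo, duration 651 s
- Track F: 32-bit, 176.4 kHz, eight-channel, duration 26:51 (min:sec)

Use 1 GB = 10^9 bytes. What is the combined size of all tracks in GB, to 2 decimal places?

24.74 GB

Track A: exactly 10 minutes = 600 s; 352,800 × 600 × 3 × 8 = 5,080,320,000 bytes.
Track B: 4 h 41 min 21 s = 16,881 s; 32,000 × 16,881 × 3 × 4 = 6,482,304,000 bytes.
Track C: 11 minutes = 660 s; 8,000 × 660 × 1 × 2 = 10,560,000 bytes.
Track D: 23:21 (min:sec) = 1,401 s; 352,800 × 1,401 × 4 × 2 = 3,954,182,400 bytes.
Track E: 88,200 × 651 × 1 × 2 = 114,836,400 bytes.
Track F: 26:51 (min:sec) = 1,611 s; 176,400 × 1,611 × 4 × 8 = 9,093,772,800 bytes.
Total = 24,735,975,600 bytes = 24.74 GB.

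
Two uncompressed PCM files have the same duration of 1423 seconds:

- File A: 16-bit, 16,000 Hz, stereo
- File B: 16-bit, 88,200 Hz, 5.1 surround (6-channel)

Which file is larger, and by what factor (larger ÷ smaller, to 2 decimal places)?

File B, by a factor of 16.54

File A: 16,000 × 2 × 2 = 64,000 bytes/s.
File B: 88,200 × 2 × 6 = 1,058,400 bytes/s.
File B is larger; ratio = 1,506,103,200 / 91,072,000 = 16.54.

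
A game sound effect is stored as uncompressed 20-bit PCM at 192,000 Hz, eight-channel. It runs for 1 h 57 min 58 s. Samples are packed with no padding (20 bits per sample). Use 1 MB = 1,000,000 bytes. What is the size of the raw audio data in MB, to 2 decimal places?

27179.52 MB

Duration = 1 h 57 min 58 s = 7,078 s.
Bits = 192,000 × 7,078 × 20 × 8 = 217,436,160,000 bits = 27,179,520,000 bytes.
27,179,520,000 / 1,000,000 = 27179.52 MB.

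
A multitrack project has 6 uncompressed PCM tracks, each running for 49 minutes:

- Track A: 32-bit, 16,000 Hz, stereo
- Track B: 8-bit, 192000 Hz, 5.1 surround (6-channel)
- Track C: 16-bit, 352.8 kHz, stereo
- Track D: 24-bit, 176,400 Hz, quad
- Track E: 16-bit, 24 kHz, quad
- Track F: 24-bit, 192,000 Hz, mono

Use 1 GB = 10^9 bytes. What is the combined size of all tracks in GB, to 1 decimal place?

49 minutes = 2,940 s.
Track A: 16,000 × 2,940 × 4 × 2 = 376,320,000 bytes.
Track B: 192,000 × 2,940 × 1 × 6 = 3,386,880,000 bytes.
Track C: 352,800 × 2,940 × 2 × 2 = 4,148,928,000 bytes.
Track D: 176,400 × 2,940 × 3 × 4 = 6,223,392,000 bytes.
Track E: 24,000 × 2,940 × 2 × 4 = 564,480,000 bytes.
Track F: 192,000 × 2,940 × 3 × 1 = 1,693,440,000 bytes.
Total = 16,393,440,000 bytes = 16.4 GB.

16.4 GB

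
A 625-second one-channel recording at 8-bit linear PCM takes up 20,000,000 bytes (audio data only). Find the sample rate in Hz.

Bytes = sample_rate × seconds × bytes_per_sample × channels.
sample_rate = 20,000,000 / (625 × 1 × 1) = 20,000,000 / 625 = 32,000 Hz.

32,000 Hz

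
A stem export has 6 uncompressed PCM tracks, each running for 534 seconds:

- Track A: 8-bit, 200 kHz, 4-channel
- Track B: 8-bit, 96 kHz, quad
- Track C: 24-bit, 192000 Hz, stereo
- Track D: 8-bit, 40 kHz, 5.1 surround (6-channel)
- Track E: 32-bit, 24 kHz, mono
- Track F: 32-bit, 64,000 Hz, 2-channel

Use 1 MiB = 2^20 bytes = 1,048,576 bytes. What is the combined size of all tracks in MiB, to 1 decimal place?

1621.5 MiB

Track A: 200,000 × 534 × 1 × 4 = 427,200,000 bytes.
Track B: 96,000 × 534 × 1 × 4 = 205,056,000 bytes.
Track C: 192,000 × 534 × 3 × 2 = 615,168,000 bytes.
Track D: 40,000 × 534 × 1 × 6 = 128,160,000 bytes.
Track E: 24,000 × 534 × 4 × 1 = 51,264,000 bytes.
Track F: 64,000 × 534 × 4 × 2 = 273,408,000 bytes.
Total = 1,700,256,000 bytes = 1621.5 MiB.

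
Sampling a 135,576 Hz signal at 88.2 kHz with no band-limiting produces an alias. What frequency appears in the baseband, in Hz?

40,824 Hz

Nyquist = 88,200/2 = 44,100 Hz; 135,576 Hz exceeds it.
Alias = |135,576 − 2×88,200| = |135,576 − 176,400| = 40,824 Hz.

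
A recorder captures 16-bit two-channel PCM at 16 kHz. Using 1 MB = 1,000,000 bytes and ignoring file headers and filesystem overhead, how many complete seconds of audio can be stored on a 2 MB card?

31 seconds

Uncompressed byte rate = 16,000 × 2 × 2 = 64,000 bytes/s.
Capacity = 2 × 1,000,000 = 2,000,000 bytes.
2,000,000 / 64,000 ≈ 31.25 s → 31 seconds.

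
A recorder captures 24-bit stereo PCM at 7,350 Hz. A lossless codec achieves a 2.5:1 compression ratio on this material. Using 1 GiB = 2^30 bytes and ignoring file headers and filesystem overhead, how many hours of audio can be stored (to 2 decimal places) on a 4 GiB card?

67.63 hours

Uncompressed byte rate = 7,350 × 3 × 2 = 44,100 bytes/s.
After 2.5:1 compression, effective rate ≈ 17640 bytes/s.
Capacity = 4 × 1,073,741,824 = 4,294,967,296 bytes.
4,294,967,296 / effective rate ≈ 243478.87 s → 67.63 hours.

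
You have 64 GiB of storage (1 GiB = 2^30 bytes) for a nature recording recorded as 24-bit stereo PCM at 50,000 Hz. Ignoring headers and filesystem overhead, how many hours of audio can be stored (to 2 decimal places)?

Uncompressed byte rate = 50,000 × 3 × 2 = 300,000 bytes/s.
Capacity = 64 × 1,073,741,824 = 68,719,476,736 bytes.
68,719,476,736 / 300,000 ≈ 229064.92 s → 63.63 hours.

63.63 hours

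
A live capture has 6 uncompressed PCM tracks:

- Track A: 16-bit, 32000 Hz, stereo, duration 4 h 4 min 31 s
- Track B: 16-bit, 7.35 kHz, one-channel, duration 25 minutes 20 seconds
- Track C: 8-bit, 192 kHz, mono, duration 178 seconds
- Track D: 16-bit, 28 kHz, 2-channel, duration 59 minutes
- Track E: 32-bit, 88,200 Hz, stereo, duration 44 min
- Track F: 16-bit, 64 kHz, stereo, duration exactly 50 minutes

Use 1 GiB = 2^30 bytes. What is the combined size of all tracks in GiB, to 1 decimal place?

Track A: 4 h 4 min 31 s = 14,671 s; 32,000 × 14,671 × 2 × 2 = 1,877,888,000 bytes.
Track B: 25 minutes 20 seconds = 1,520 s; 7,350 × 1,520 × 2 × 1 = 22,344,000 bytes.
Track C: 192,000 × 178 × 1 × 1 = 34,176,000 bytes.
Track D: 59 minutes = 3,540 s; 28,000 × 3,540 × 2 × 2 = 396,480,000 bytes.
Track E: 44 min = 2,640 s; 88,200 × 2,640 × 4 × 2 = 1,862,784,000 bytes.
Track F: exactly 50 minutes = 3,000 s; 64,000 × 3,000 × 2 × 2 = 768,000,000 bytes.
Total = 4,961,672,000 bytes = 4.6 GiB.

4.6 GiB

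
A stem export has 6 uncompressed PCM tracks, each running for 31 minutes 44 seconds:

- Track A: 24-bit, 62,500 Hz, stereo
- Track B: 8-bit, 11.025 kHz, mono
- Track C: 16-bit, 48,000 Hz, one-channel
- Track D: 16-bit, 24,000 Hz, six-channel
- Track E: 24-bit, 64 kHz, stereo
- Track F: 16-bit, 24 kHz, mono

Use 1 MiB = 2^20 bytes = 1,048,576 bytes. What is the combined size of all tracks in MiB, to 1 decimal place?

2182.6 MiB

31 minutes 44 seconds = 1,904 s.
Track A: 62,500 × 1,904 × 3 × 2 = 714,000,000 bytes.
Track B: 11,025 × 1,904 × 1 × 1 = 20,991,600 bytes.
Track C: 48,000 × 1,904 × 2 × 1 = 182,784,000 bytes.
Track D: 24,000 × 1,904 × 2 × 6 = 548,352,000 bytes.
Track E: 64,000 × 1,904 × 3 × 2 = 731,136,000 bytes.
Track F: 24,000 × 1,904 × 2 × 1 = 91,392,000 bytes.
Total = 2,288,655,600 bytes = 2182.6 MiB.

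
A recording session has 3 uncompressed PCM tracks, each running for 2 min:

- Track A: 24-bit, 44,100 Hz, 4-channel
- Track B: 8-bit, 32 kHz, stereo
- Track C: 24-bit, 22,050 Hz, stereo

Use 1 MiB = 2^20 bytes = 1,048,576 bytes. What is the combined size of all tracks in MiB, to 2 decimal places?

2 min = 120 s.
Track A: 44,100 × 120 × 3 × 4 = 63,504,000 bytes.
Track B: 32,000 × 120 × 1 × 2 = 7,680,000 bytes.
Track C: 22,050 × 120 × 3 × 2 = 15,876,000 bytes.
Total = 87,060,000 bytes = 83.03 MiB.

83.03 MiB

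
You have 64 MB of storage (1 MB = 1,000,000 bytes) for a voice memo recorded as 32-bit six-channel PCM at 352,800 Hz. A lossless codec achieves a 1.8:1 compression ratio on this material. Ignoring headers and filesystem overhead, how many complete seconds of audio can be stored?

13 seconds

Uncompressed byte rate = 352,800 × 4 × 6 = 8,467,200 bytes/s.
After 1.8:1 compression, effective rate ≈ 4704000 bytes/s.
Capacity = 64 × 1,000,000 = 64,000,000 bytes.
64,000,000 / effective rate ≈ 13.61 s → 13 seconds.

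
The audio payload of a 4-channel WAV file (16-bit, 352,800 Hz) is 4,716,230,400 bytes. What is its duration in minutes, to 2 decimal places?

Byte rate = 352,800 × 2 × 4 = 2,822,400 bytes/s.
Duration = 4,716,230,400 / 2,822,400 = 1,671 s.
1,671 s / 60 = 27.85 minutes.

27.85 minutes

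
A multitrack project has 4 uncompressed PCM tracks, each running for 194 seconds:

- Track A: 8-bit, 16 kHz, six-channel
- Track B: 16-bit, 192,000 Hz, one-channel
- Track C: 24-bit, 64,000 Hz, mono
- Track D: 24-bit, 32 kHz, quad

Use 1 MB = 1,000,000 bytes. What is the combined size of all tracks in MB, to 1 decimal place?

Track A: 16,000 × 194 × 1 × 6 = 18,624,000 bytes.
Track B: 192,000 × 194 × 2 × 1 = 74,496,000 bytes.
Track C: 64,000 × 194 × 3 × 1 = 37,248,000 bytes.
Track D: 32,000 × 194 × 3 × 4 = 74,496,000 bytes.
Total = 204,864,000 bytes = 204.9 MB.

204.9 MB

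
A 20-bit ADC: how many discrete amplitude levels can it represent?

2^20 = 1,048,576.

1,048,576 levels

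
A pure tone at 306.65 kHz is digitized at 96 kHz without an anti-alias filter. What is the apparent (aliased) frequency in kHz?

Nyquist = 96,000/2 = 48,000 Hz; 306,650 Hz exceeds it.
Alias = |306,650 − 3×96,000| = |306,650 − 288,000| = 18,650 Hz = 18.65 kHz.

18.65 kHz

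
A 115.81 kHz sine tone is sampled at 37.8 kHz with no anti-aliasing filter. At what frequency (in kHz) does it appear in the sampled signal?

2.41 kHz

Nyquist = 37,800/2 = 18,900 Hz; 115,810 Hz exceeds it.
Alias = |115,810 − 3×37,800| = |115,810 − 113,400| = 2,410 Hz = 2.41 kHz.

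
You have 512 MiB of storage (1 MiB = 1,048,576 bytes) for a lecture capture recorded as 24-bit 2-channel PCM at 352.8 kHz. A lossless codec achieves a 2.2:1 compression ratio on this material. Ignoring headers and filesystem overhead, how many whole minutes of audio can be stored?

9 minutes

Uncompressed byte rate = 352,800 × 3 × 2 = 2,116,800 bytes/s.
After 2.2:1 compression, effective rate ≈ 962181.82 bytes/s.
Capacity = 512 × 1,048,576 = 536,870,912 bytes.
536,870,912 / effective rate ≈ 557.97 s → 9 minutes.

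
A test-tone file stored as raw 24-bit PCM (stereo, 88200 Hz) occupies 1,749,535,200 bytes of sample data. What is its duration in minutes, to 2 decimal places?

55.10 minutes

Byte rate = 88,200 × 3 × 2 = 529,200 bytes/s.
Duration = 1,749,535,200 / 529,200 = 3,306 s.
3,306 s / 60 = 55.10 minutes.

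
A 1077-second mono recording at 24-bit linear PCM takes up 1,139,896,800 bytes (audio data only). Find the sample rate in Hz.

Bytes = sample_rate × seconds × bytes_per_sample × channels.
sample_rate = 1,139,896,800 / (1,077 × 3 × 1) = 1,139,896,800 / 3,231 = 352,800 Hz.

352,800 Hz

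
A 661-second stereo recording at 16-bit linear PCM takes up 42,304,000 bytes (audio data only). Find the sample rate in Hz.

Bytes = sample_rate × seconds × bytes_per_sample × channels.
sample_rate = 42,304,000 / (661 × 2 × 2) = 42,304,000 / 2,644 = 16,000 Hz.

16,000 Hz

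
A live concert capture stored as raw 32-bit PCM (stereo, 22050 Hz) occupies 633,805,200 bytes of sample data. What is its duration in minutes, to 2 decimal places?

59.88 minutes

Byte rate = 22,050 × 4 × 2 = 176,400 bytes/s.
Duration = 633,805,200 / 176,400 = 3,593 s.
3,593 s / 60 = 59.88 minutes.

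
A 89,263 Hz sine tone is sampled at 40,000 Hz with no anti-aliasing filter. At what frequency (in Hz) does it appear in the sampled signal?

9,263 Hz

Nyquist = 40,000/2 = 20,000 Hz; 89,263 Hz exceeds it.
Alias = |89,263 − 2×40,000| = |89,263 − 80,000| = 9,263 Hz.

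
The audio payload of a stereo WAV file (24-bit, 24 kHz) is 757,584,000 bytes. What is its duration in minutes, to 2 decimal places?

87.68 minutes

Byte rate = 24,000 × 3 × 2 = 144,000 bytes/s.
Duration = 757,584,000 / 144,000 = 5,261 s.
5,261 s / 60 = 87.68 minutes.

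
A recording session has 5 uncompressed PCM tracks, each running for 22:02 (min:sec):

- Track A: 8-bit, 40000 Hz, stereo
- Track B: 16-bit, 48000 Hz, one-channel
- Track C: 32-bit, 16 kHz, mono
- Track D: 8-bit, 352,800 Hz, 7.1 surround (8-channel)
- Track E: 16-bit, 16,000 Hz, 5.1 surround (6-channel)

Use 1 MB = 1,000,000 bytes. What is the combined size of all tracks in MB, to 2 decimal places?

4302.32 MB

22:02 (min:sec) = 1,322 s.
Track A: 40,000 × 1,322 × 1 × 2 = 105,760,000 bytes.
Track B: 48,000 × 1,322 × 2 × 1 = 126,912,000 bytes.
Track C: 16,000 × 1,322 × 4 × 1 = 84,608,000 bytes.
Track D: 352,800 × 1,322 × 1 × 8 = 3,731,212,800 bytes.
Track E: 16,000 × 1,322 × 2 × 6 = 253,824,000 bytes.
Total = 4,302,316,800 bytes = 4302.32 MB.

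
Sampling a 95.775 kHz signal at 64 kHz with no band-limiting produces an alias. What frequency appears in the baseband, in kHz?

Nyquist = 64,000/2 = 32,000 Hz; 95,775 Hz exceeds it.
Alias = |95,775 − 1×64,000| = |95,775 − 64,000| = 31,775 Hz = 31.775 kHz.

31.775 kHz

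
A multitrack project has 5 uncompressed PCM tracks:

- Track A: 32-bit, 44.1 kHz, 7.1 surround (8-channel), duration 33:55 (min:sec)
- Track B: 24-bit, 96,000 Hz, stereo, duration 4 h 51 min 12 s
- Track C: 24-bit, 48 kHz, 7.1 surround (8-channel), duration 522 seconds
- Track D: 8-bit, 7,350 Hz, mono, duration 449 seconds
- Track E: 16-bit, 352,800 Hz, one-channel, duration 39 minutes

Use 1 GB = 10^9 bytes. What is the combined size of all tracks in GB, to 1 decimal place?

15.2 GB

Track A: 33:55 (min:sec) = 2,035 s; 44,100 × 2,035 × 4 × 8 = 2,871,792,000 bytes.
Track B: 4 h 51 min 12 s = 17,472 s; 96,000 × 17,472 × 3 × 2 = 10,063,872,000 bytes.
Track C: 48,000 × 522 × 3 × 8 = 601,344,000 bytes.
Track D: 7,350 × 449 × 1 × 1 = 3,300,150 bytes.
Track E: 39 minutes = 2,340 s; 352,800 × 2,340 × 2 × 1 = 1,651,104,000 bytes.
Total = 15,191,412,150 bytes = 15.2 GB.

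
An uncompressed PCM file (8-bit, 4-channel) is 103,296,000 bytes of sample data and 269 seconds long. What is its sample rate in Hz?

Bytes = sample_rate × seconds × bytes_per_sample × channels.
sample_rate = 103,296,000 / (269 × 1 × 4) = 103,296,000 / 1,076 = 96,000 Hz.

96,000 Hz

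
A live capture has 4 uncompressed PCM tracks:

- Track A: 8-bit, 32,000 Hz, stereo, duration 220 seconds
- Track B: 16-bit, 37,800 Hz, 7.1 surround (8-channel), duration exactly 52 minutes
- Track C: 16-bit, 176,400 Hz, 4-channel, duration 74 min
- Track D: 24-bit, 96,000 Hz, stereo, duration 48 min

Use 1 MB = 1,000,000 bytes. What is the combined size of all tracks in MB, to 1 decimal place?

Track A: 32,000 × 220 × 1 × 2 = 14,080,000 bytes.
Track B: exactly 52 minutes = 3,120 s; 37,800 × 3,120 × 2 × 8 = 1,886,976,000 bytes.
Track C: 74 min = 4,440 s; 176,400 × 4,440 × 2 × 4 = 6,265,728,000 bytes.
Track D: 48 min = 2,880 s; 96,000 × 2,880 × 3 × 2 = 1,658,880,000 bytes.
Total = 9,825,664,000 bytes = 9825.7 MB.

9825.7 MB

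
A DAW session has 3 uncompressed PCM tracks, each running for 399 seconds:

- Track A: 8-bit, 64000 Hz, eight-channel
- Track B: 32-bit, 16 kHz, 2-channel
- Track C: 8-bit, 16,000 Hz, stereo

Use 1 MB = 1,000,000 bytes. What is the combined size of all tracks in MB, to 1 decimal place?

Track A: 64,000 × 399 × 1 × 8 = 204,288,000 bytes.
Track B: 16,000 × 399 × 4 × 2 = 51,072,000 bytes.
Track C: 16,000 × 399 × 1 × 2 = 12,768,000 bytes.
Total = 268,128,000 bytes = 268.1 MB.

268.1 MB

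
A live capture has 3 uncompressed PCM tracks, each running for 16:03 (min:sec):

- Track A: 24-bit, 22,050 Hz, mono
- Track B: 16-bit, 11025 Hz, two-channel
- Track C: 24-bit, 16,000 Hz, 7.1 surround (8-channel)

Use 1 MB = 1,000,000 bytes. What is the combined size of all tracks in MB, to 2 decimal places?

16:03 (min:sec) = 963 s.
Track A: 22,050 × 963 × 3 × 1 = 63,702,450 bytes.
Track B: 11,025 × 963 × 2 × 2 = 42,468,300 bytes.
Track C: 16,000 × 963 × 3 × 8 = 369,792,000 bytes.
Total = 475,962,750 bytes = 475.96 MB.

475.96 MB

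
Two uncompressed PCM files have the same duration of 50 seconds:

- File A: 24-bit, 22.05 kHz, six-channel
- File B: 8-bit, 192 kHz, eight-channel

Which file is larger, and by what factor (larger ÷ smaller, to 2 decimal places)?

File A: 22,050 × 3 × 6 = 396,900 bytes/s.
File B: 192,000 × 1 × 8 = 1,536,000 bytes/s.
File B is larger; ratio = 76,800,000 / 19,845,000 = 3.87.

File B, by a factor of 3.87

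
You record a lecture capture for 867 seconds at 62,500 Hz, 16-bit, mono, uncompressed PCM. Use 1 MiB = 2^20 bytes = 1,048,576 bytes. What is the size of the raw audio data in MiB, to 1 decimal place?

Bytes = 62,500 samples/s × 867 s × 2 bytes/sample × 1 ch = 108,375,000 bytes.
108,375,000 / 1,048,576 = 103.4 MiB.

103.4 MiB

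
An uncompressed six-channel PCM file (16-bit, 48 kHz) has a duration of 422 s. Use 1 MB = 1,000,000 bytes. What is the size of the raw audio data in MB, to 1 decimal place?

Bytes = 48,000 samples/s × 422 s × 2 bytes/sample × 6 ch = 243,072,000 bytes.
243,072,000 / 1,000,000 = 243.1 MB.

243.1 MB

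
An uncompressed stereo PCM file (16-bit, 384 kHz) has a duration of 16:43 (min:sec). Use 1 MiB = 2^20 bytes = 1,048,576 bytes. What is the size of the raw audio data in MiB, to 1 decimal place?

Duration = 16:43 (min:sec) = 1,003 s.
Bytes = 384,000 samples/s × 1,003 s × 2 bytes/sample × 2 ch = 1,540,608,000 bytes.
1,540,608,000 / 1,048,576 = 1469.2 MiB.

1469.2 MiB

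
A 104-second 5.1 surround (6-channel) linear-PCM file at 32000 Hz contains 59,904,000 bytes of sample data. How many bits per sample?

Bytes per sample = 59,904,000 / (32,000 × 104 × 6) = 59,904,000 / 19,968,000 = 3.
Bit depth = 3 × 8 = 24 bits.

24 bits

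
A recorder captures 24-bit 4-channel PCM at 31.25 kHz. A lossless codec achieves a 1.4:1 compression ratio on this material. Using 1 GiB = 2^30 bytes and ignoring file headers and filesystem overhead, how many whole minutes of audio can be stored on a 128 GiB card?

8,551 minutes

Uncompressed byte rate = 31,250 × 3 × 4 = 375,000 bytes/s.
After 1.4:1 compression, effective rate ≈ 267857.14 bytes/s.
Capacity = 128 × 1,073,741,824 = 137,438,953,472 bytes.
137,438,953,472 / effective rate ≈ 513105.43 s → 8,551 minutes.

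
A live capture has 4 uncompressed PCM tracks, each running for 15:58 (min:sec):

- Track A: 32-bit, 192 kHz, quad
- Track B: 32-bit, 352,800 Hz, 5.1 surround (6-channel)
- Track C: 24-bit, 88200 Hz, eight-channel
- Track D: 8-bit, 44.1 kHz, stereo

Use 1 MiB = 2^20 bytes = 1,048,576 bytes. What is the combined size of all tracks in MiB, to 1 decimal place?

12557.0 MiB

15:58 (min:sec) = 958 s.
Track A: 192,000 × 958 × 4 × 4 = 2,942,976,000 bytes.
Track B: 352,800 × 958 × 4 × 6 = 8,111,577,600 bytes.
Track C: 88,200 × 958 × 3 × 8 = 2,027,894,400 bytes.
Track D: 44,100 × 958 × 1 × 2 = 84,495,600 bytes.
Total = 13,166,943,600 bytes = 12557.0 MiB.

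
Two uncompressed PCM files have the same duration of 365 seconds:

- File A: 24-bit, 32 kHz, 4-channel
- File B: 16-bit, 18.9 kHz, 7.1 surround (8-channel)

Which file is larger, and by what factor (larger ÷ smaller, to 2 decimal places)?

File A, by a factor of 1.27

File A: 32,000 × 3 × 4 = 384,000 bytes/s.
File B: 18,900 × 2 × 8 = 302,400 bytes/s.
File A is larger; ratio = 140,160,000 / 110,376,000 = 1.27.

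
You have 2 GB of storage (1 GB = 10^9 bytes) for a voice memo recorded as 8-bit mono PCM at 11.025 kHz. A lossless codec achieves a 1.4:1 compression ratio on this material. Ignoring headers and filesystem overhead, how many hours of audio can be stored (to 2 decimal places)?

70.55 hours

Uncompressed byte rate = 11,025 × 1 × 1 = 11,025 bytes/s.
After 1.4:1 compression, effective rate ≈ 7875 bytes/s.
Capacity = 2 × 1,000,000,000 = 2,000,000,000 bytes.
2,000,000,000 / effective rate ≈ 253968.25 s → 70.55 hours.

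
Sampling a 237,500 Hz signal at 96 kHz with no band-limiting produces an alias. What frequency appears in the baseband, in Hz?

45,500 Hz

Nyquist = 96,000/2 = 48,000 Hz; 237,500 Hz exceeds it.
Alias = |237,500 − 2×96,000| = |237,500 − 192,000| = 45,500 Hz.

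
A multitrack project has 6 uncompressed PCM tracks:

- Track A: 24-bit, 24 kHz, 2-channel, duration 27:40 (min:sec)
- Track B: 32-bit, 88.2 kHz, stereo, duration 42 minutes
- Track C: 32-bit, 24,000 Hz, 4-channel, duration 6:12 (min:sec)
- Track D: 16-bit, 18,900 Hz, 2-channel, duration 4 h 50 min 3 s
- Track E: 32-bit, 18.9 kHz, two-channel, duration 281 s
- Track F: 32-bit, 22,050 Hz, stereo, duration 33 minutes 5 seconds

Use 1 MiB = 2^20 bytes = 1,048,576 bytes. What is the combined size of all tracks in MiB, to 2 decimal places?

Track A: 27:40 (min:sec) = 1,660 s; 24,000 × 1,660 × 3 × 2 = 239,040,000 bytes.
Track B: 42 minutes = 2,520 s; 88,200 × 2,520 × 4 × 2 = 1,778,112,000 bytes.
Track C: 6:12 (min:sec) = 372 s; 24,000 × 372 × 4 × 4 = 142,848,000 bytes.
Track D: 4 h 50 min 3 s = 17,403 s; 18,900 × 17,403 × 2 × 2 = 1,315,666,800 bytes.
Track E: 18,900 × 281 × 4 × 2 = 42,487,200 bytes.
Track F: 33 minutes 5 seconds = 1,985 s; 22,050 × 1,985 × 4 × 2 = 350,154,000 bytes.
Total = 3,868,308,000 bytes = 3689.11 MiB.

3689.11 MiB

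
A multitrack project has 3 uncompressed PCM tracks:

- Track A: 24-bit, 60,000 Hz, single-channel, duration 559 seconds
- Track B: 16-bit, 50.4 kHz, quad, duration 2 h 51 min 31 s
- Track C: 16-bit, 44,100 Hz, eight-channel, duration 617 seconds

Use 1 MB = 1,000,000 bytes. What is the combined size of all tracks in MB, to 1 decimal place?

4685.3 MB

Track A: 60,000 × 559 × 3 × 1 = 100,620,000 bytes.
Track B: 2 h 51 min 31 s = 10,291 s; 50,400 × 10,291 × 2 × 4 = 4,149,331,200 bytes.
Track C: 44,100 × 617 × 2 × 8 = 435,355,200 bytes.
Total = 4,685,306,400 bytes = 4685.3 MB.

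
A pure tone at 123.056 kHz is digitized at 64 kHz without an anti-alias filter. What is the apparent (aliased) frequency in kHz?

Nyquist = 64,000/2 = 32,000 Hz; 123,056 Hz exceeds it.
Alias = |123,056 − 2×64,000| = |123,056 − 128,000| = 4,944 Hz = 4.944 kHz.

4.944 kHz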